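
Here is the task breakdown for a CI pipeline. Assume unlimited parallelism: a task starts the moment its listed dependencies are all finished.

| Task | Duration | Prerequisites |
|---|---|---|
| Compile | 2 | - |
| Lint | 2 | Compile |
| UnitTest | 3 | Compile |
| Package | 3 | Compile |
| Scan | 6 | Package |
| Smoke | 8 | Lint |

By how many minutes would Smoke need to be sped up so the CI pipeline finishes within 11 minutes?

1

Current finish: 12 minutes; target: 11.
Smoke is on every critical path, so each minute cut from Smoke cuts the finish by one (this holds down to a finish of 11).
Need 12 − 11 = 1 minute off Smoke → Smoke becomes 7 minutes, finish becomes 11.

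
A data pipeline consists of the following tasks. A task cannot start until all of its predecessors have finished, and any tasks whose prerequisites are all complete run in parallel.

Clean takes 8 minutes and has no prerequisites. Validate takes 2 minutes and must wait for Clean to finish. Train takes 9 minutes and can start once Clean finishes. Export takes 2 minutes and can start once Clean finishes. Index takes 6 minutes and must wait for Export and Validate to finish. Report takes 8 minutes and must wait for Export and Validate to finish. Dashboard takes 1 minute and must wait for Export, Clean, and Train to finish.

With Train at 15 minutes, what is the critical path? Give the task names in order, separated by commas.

Baseline: Clean→Train→Dashboard = 8+9+1 = 18 → 18 minutes.
Train lies on that path, so at 15 minutes the path becomes 24 minutes.
The critical path is still Clean→Train→Dashboard; finish is now 24 minutes.

Clean, Train, Dashboard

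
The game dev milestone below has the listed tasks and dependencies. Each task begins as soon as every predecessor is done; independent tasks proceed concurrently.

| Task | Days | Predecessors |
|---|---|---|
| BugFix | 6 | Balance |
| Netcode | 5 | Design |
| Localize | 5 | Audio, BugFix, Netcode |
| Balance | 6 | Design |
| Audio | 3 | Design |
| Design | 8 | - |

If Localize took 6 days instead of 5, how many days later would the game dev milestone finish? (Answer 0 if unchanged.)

1

The binding path is Design→Balance→BugFix→Localize = 8+6+6+5 = 25; finish at 25 days.
Localize lies on that path, so at 6 days the path becomes 26 days.
The critical path is still Design→Balance→BugFix→Localize; finish is now 26 days.
Change in finish: 26 − 25 = +1 days.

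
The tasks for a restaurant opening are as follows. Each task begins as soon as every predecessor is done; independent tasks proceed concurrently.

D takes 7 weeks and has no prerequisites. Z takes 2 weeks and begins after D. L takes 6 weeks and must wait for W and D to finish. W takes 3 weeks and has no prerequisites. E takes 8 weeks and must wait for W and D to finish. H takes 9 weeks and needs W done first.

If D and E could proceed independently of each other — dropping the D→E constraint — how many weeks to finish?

With the dependency in place, D→E = 7+8 = 15 sets the finish at 15 weeks.
Without D→E, E's earliest start moves from 7 to 3.
The longest chain is now D→L = 7+6 = 13, so the plan takes 13 weeks.

13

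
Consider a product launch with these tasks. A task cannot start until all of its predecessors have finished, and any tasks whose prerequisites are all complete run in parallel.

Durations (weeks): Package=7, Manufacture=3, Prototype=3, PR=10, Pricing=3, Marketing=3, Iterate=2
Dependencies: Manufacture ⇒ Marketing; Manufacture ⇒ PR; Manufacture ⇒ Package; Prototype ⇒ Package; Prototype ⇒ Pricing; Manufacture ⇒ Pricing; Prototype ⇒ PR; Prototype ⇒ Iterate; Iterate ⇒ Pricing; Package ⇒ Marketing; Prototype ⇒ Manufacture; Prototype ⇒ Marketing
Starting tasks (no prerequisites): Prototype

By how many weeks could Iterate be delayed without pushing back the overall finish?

8

Prototype→Manufacture→Package→Marketing = 3+3+7+3 = 16 sets the makespan at 16 weeks.
The longest chain containing Iterate totals 8 weeks.
So Iterate can slip 13 − 5 = 8 weeks.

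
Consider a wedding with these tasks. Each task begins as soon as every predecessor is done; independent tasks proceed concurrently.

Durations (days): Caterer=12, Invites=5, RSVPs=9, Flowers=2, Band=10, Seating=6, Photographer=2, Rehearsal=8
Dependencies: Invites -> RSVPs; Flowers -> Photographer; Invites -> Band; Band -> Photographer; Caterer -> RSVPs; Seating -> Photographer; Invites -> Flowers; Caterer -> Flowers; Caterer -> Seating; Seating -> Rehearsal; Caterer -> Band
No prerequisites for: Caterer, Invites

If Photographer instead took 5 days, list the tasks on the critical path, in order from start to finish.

Caterer, Band, Photographer

Critical path before the change: Caterer→Seating→Rehearsal = 12+6+8 = 26 giving 26 days.
Photographer is off the critical path — its longest chain is 24 days, giving 2 of slack.
New critical path: Caterer→Band→Photographer = 12+10+5 = 27 ⇒ 27 days.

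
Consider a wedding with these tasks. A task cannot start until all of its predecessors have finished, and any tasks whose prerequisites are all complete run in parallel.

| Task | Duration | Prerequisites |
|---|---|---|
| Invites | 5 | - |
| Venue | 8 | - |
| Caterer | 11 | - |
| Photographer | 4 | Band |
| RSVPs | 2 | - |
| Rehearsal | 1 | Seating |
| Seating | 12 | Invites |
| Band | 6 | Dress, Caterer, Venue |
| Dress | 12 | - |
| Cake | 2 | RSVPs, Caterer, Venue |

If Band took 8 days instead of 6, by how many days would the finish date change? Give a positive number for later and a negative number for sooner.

Baseline: Dress→Band→Photographer = 12+6+4 = 22 → 22 days.
Since Band is critical, the +2 change carries straight to that chain (now 24 days).
That remains the longest chain; total 24 days.
Change in finish: 24 − 22 = +2 days.

2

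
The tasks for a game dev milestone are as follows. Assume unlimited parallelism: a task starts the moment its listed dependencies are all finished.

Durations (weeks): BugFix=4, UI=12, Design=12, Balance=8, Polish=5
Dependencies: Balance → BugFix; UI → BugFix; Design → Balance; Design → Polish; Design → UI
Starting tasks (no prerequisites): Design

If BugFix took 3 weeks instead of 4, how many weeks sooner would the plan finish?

1

As given, the longest chain is Design→UI→BugFix = 12+12+4 = 28, so the finish is 28 weeks.
BugFix is on the critical path; changing it to 3 makes that path 27 weeks.
That remains the longest chain; total 27 weeks.
Change in finish: 27 − 28 = -1 weeks.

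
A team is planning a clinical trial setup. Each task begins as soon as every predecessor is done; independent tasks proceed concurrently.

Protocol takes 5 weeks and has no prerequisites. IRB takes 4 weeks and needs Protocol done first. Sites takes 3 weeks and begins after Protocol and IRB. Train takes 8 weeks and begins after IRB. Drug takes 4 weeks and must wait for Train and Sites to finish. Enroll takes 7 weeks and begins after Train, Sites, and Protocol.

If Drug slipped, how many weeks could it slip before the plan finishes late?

3

Critical path: Protocol→IRB→Train→Enroll = 5+4+8+7 = 24, so the finish is 24 weeks.
Longest path through Drug: 21 weeks (earliest finish 21, latest finish 24).
So Drug can slip 24 − 21 = 3 weeks.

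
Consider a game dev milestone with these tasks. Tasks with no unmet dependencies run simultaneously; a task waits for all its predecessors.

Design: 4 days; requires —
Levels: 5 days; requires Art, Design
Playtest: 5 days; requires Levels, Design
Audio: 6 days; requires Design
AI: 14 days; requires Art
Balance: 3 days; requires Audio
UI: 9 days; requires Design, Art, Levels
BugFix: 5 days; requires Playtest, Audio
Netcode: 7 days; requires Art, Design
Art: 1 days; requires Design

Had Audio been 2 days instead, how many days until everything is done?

20

As given, the longest chain is Design→Art→Levels→Playtest→BugFix = 4+1+5+5+5 = 20, so the finish is 20 days.
Audio is off the critical path — its longest chain is 15 days, giving 5 of slack.
No other chain overtakes it, so the finish is 20 days.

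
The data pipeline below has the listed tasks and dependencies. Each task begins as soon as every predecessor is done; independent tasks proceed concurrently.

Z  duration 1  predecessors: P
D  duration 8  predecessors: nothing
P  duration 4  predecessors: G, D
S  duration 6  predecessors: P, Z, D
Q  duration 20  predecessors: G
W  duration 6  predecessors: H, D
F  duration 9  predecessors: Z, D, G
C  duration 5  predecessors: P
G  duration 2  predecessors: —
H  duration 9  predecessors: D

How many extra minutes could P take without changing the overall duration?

D→H→W = 8+9+6 = 23 sets the makespan at 23 minutes.
The longest chain containing P totals 22 minutes.
So P can slip 13 − 12 = 1 minute.

1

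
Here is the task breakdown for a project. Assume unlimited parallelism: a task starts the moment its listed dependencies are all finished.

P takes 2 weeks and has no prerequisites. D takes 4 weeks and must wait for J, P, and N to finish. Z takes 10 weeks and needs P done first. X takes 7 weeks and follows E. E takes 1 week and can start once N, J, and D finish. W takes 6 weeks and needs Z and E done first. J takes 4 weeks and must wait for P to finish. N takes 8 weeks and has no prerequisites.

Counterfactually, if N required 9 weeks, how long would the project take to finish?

21

The binding path is N→D→E→X = 8+4+1+7 = 20; finish at 20 weeks.
N is on the critical path; changing it to 9 makes that path 21 weeks.
The critical path is still N→D→E→X; finish is now 21 weeks.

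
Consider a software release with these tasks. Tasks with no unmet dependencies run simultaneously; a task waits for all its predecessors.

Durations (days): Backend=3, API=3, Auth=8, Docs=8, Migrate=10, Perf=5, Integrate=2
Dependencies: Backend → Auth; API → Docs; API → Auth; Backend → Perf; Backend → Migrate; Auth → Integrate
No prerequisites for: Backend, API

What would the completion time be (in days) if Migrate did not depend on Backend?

Before: longest chain Backend→Auth→Integrate = 3+8+2 = 13, finish 13.
Without Backend→Migrate, Migrate's earliest start moves from 3 to 0.
The longest chain is now Backend→Auth→Integrate = 3+8+2 = 13, so the project takes 13 days.

13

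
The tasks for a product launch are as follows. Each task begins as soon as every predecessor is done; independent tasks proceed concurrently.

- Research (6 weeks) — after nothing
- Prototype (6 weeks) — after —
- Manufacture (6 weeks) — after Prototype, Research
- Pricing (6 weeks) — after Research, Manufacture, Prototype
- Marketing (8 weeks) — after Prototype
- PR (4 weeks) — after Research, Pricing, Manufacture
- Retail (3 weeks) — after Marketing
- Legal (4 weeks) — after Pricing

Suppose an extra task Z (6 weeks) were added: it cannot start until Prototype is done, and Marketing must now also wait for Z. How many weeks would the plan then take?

Originally the plan takes 22 weeks.
With Z inserted, Marketing now waits for max(Prototype, Z).
New critical path: Prototype→Z→Marketing→Retail = 6+6+8+3 = 23 ⇒ 23 weeks.

23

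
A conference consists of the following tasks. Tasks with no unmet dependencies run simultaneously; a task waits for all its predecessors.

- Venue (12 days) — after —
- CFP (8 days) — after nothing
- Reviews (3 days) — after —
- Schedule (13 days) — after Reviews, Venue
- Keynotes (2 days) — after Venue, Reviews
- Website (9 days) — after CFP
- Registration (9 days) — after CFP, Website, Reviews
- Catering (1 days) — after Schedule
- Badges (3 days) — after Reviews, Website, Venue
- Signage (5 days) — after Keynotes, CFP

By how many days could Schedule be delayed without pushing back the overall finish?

The longest chain is Venue→Schedule→Catering = 12+13+1 = 26; overall finish 26 days.
Longest path through Schedule: 26 days (earliest finish 25, latest finish 25).
Float = 26 − 26 = 0.

0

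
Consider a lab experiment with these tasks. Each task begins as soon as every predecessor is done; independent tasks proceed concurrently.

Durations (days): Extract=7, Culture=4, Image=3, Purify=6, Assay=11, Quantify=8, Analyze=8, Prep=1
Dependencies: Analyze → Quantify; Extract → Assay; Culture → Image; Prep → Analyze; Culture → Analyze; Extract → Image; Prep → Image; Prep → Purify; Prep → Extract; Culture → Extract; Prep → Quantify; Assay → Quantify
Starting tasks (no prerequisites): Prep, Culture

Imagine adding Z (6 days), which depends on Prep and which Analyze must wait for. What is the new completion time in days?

Originally the schedule takes 30 days.
With Z inserted, Analyze now waits for max(Prep, Culture, Z).
New critical path: Culture→Extract→Assay→Quantify = 4+7+11+8 = 30 ⇒ 30 days.

30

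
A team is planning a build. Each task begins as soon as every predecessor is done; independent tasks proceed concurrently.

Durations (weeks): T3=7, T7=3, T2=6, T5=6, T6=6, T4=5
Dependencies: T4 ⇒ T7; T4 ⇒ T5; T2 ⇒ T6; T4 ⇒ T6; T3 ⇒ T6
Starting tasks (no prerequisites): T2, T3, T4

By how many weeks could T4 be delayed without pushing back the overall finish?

2

T3→T6 = 7+6 = 13 sets the makespan at 13 weeks.
T4 finishes as early as 5 and must finish by 7.
Slack of T4 = 2 − 0 = 2 weeks.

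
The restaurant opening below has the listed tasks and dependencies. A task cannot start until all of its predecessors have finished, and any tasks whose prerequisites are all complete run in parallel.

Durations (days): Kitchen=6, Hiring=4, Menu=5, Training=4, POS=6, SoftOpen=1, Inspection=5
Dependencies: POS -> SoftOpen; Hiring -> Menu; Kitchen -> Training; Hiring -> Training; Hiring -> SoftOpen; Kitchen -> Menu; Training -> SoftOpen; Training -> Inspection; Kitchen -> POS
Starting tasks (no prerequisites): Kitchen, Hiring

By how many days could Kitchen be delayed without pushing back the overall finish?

0

The longest chain is Kitchen→Training→Inspection = 6+4+5 = 15; overall finish 15 days.
The longest chain containing Kitchen totals 15 days.
Float = 15 − 15 = 0.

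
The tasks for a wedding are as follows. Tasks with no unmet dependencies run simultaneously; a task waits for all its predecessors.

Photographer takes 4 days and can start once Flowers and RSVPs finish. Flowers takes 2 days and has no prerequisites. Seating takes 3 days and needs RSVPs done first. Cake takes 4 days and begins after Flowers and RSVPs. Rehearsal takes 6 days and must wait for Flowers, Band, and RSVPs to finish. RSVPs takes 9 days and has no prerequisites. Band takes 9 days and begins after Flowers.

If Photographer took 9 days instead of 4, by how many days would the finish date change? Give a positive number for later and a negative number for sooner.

1

The binding path is Flowers→Band→Rehearsal = 2+9+6 = 17; finish at 17 days.
The longest path through Photographer is only 13 days, so Photographer has float 4.
New critical path: RSVPs→Photographer = 9+9 = 18 ⇒ 18 days.
Change in finish: 18 − 17 = +1 days.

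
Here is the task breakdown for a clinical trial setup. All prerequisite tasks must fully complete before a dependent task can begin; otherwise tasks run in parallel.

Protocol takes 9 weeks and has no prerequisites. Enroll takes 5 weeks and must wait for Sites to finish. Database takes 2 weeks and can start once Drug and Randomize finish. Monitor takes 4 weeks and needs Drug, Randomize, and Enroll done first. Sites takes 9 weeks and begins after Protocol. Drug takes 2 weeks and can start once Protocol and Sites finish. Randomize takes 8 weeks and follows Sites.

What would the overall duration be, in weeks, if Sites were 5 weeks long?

26

Critical path before the change: Protocol→Sites→Randomize→Monitor = 9+9+8+4 = 30 giving 30 weeks.
Since Sites is critical, the -4 change carries straight to that chain (now 26 weeks).
The critical path is still Protocol→Sites→Randomize→Monitor; finish is now 26 weeks.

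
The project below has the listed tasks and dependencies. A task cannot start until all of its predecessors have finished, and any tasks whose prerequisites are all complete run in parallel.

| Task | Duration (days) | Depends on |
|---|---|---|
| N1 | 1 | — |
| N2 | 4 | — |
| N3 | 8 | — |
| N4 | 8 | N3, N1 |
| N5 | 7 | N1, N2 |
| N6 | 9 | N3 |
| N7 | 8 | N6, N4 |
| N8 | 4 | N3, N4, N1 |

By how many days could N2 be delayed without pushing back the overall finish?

14

N3→N6→N7 = 8+9+8 = 25 sets the makespan at 25 days.
N2 finishes as early as 4 and must finish by 18.
Float = 25 − 11 = 14.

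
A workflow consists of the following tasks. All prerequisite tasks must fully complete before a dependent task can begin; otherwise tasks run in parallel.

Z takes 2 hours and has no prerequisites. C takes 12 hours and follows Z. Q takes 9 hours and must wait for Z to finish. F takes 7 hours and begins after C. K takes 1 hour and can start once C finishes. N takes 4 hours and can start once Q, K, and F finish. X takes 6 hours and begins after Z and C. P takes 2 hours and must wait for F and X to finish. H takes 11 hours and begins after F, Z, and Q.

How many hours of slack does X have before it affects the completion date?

10

The longest chain is Z→C→F→H = 2+12+7+11 = 32; overall finish 32 hours.
X finishes as early as 20 and must finish by 30.
So X can slip 30 − 20 = 10 hours.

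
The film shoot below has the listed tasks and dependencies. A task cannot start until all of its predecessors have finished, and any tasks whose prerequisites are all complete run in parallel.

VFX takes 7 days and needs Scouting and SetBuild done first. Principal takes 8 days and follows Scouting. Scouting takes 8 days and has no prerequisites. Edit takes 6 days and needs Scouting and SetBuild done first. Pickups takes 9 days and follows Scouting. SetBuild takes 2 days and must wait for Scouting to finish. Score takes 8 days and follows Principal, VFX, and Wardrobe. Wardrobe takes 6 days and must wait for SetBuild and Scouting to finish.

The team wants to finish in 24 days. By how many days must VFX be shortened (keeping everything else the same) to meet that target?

Current finish: 25 days; target: 24.
VFX is on every critical path, so each day cut from VFX cuts the finish by one (this holds down to a finish of 24).
Need 25 − 24 = 1 day off VFX → VFX becomes 6 days, finish becomes 24.

1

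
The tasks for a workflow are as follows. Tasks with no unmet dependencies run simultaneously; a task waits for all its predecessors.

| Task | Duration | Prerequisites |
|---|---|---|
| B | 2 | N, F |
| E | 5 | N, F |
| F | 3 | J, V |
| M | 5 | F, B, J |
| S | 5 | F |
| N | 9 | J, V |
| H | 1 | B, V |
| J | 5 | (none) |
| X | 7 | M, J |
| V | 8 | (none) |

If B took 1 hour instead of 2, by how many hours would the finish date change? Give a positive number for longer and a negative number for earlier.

-1

Baseline: V→N→B→M→X = 8+9+2+5+7 = 31 → 31 hours.
B is on the critical path; changing it to 1 makes that path 30 hours.
No other chain overtakes it, so the finish is 30 hours.
Change in finish: 30 − 31 = -1 hours.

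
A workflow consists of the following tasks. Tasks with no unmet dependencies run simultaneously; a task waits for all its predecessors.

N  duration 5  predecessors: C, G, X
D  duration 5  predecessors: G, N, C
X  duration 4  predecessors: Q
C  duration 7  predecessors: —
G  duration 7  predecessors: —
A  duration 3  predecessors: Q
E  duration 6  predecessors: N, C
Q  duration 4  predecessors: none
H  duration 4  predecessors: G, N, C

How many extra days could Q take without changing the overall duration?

Q→X→N→E = 4+4+5+6 = 19 sets the makespan at 19 days.
The longest chain containing Q totals 19 days.
Slack of Q = 0 − 0 = 0 days.

0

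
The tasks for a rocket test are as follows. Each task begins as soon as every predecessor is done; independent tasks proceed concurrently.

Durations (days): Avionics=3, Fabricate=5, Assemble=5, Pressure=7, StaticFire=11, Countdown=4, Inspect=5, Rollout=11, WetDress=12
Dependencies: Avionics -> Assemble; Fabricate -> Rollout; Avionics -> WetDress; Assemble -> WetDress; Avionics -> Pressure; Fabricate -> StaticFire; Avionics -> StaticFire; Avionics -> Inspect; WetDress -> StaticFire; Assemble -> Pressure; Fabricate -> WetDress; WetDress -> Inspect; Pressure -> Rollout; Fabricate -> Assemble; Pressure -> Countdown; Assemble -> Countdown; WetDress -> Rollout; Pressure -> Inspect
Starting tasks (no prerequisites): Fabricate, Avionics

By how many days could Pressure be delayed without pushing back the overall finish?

Fabricate→Assemble→WetDress→StaticFire = 5+5+12+11 = 33 sets the makespan at 33 days.
Longest path through Pressure: 28 days (earliest finish 17, latest finish 22).
Slack of Pressure = 15 − 10 = 5 days.

5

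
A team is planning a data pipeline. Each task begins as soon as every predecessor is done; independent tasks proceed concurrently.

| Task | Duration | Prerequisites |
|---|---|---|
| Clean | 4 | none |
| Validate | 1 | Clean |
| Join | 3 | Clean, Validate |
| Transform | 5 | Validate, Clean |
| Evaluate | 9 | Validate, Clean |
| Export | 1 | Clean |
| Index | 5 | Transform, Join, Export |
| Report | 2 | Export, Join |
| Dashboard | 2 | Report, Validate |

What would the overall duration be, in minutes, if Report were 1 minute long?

Actual critical path: Clean→Validate→Transform→Index = 4+1+5+5 = 15 ⇒ 15 minutes.
Report has 3 minutes of float (longest path through it is 12).
No other chain overtakes it, so the finish is 15 minutes.

15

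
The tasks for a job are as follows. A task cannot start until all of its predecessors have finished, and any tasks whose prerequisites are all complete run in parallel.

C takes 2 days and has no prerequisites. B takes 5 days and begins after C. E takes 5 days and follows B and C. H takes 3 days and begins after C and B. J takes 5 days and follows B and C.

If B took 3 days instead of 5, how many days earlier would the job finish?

2

As given, the longest chain is C→B→E = 2+5+5 = 12, so the finish is 12 days.
B is on the critical path; changing it to 3 makes that path 10 days.
That remains the longest chain; total 10 days.
Change in finish: 10 − 12 = -2 days.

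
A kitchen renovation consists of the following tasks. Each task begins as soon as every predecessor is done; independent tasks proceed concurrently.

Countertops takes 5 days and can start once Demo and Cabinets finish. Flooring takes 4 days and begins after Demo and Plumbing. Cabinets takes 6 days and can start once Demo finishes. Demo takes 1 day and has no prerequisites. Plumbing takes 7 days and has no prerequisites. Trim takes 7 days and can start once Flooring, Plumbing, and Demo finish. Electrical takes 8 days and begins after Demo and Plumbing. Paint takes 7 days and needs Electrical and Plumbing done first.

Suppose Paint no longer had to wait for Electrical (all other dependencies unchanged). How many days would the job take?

18

Before: longest chain Plumbing→Electrical→Paint = 7+8+7 = 22, finish 22.
Without Electrical→Paint, Paint's earliest start moves from 15 to 7.
The longest chain is now Plumbing→Flooring→Trim = 7+4+7 = 18, so the job takes 18 days.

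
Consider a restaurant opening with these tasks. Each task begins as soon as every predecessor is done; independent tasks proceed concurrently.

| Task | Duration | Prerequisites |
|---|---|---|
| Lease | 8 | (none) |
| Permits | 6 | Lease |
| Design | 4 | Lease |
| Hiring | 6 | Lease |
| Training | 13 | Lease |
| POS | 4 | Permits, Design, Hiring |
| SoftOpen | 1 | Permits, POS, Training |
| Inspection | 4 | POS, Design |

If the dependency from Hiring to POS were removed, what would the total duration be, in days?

22

Before: longest chain Lease→Permits→POS→Inspection = 8+6+4+4 = 22, finish 22.
Dropping Hiring→POS doesn't change POS's earliest start (14); another predecessor still binds.
New critical path: Lease→Permits→POS→Inspection = 8+6+4+4 = 22 ⇒ 22 days.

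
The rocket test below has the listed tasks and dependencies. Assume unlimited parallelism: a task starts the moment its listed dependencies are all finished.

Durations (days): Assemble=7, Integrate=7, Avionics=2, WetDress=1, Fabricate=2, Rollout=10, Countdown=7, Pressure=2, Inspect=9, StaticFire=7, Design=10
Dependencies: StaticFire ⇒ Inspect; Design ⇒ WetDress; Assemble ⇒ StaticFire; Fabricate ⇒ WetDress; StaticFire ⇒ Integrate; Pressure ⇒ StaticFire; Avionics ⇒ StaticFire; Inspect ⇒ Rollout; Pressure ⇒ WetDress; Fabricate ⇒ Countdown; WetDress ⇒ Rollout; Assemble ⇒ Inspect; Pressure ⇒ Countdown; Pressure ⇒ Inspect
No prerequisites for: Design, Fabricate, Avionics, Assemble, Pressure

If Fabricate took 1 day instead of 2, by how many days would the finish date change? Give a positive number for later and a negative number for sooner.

The binding path is Assemble→StaticFire→Inspect→Rollout = 7+7+9+10 = 33; finish at 33 days.
The longest path through Fabricate is only 13 days, so Fabricate has float 20.
The critical path is still Assemble→StaticFire→Inspect→Rollout; finish is now 33 days.
Change in finish: 33 − 33 = +0 days.

0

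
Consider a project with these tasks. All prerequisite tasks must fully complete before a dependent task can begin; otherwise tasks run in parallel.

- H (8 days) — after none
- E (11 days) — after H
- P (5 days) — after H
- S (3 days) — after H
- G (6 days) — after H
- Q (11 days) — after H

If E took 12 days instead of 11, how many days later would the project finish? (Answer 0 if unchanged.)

Critical path before the change: H→E = 8+11 = 19 giving 19 days.
E lies on that path, so at 12 days the path becomes 20 days.
That remains the longest chain; total 20 days.
Change in finish: 20 − 19 = +1 days.

1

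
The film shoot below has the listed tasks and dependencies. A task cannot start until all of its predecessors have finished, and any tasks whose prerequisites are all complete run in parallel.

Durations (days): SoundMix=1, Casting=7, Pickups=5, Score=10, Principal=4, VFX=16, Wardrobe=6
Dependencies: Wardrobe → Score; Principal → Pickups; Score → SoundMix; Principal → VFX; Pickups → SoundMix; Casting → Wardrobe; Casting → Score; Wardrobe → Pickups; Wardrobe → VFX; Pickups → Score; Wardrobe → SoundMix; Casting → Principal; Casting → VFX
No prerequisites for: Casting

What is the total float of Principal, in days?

Critical path: Casting→Wardrobe→Pickups→Score→SoundMix = 7+6+5+10+1 = 29, so the finish is 29 days.
The longest chain containing Principal totals 27 days.
Slack of Principal = 9 − 7 = 2 days.

2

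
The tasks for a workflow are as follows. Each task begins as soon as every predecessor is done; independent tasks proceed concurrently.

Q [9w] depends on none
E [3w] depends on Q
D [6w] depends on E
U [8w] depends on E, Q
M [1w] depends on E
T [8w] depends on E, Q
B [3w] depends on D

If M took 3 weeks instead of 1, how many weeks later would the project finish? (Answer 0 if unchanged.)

0

As given, the longest chain is Q→E→D→B = 9+3+6+3 = 21, so the finish is 21 weeks.
M is off the critical path — its longest chain is 13 weeks, giving 8 of slack.
The critical path is still Q→E→D→B; finish is now 21 weeks.
Change in finish: 21 − 21 = +0 weeks.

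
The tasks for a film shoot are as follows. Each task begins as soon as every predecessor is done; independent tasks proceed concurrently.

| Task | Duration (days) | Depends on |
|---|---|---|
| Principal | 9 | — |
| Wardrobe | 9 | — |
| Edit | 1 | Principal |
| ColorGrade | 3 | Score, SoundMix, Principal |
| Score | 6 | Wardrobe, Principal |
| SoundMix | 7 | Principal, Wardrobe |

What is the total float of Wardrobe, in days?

0

Critical path: Wardrobe→SoundMix→ColorGrade = 9+7+3 = 19, so the finish is 19 days.
Longest path through Wardrobe: 19 days (earliest finish 9, latest finish 9).
So Wardrobe can slip 9 − 9 = 0 days.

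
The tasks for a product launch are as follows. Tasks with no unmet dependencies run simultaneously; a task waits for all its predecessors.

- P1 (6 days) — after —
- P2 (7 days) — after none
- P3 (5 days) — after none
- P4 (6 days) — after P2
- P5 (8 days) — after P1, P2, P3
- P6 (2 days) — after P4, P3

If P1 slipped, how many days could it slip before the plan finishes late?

Critical path: P2→P4→P6 = 7+6+2 = 15, so the finish is 15 days.
P1 finishes as early as 6 and must finish by 7.
Slack of P1 = 1 − 0 = 1 day.

1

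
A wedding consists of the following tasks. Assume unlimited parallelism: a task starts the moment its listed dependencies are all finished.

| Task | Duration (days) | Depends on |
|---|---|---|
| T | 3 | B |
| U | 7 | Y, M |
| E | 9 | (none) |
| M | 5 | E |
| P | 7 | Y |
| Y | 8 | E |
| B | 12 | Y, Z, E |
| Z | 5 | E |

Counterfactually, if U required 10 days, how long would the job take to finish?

Critical path before the change: E→Y→B→T = 9+8+12+3 = 32 giving 32 days.
The longest path through U is only 24 days, so U has float 8.
The critical path is still E→Y→B→T; finish is now 32 days.

32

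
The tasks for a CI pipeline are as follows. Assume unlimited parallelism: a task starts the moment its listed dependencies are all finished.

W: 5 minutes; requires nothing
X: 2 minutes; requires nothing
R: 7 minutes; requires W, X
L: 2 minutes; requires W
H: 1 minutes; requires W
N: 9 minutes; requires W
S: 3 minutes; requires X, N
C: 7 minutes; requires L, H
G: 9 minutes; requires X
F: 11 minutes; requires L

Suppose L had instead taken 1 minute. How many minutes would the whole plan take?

The binding path is W→L→F = 5+2+11 = 18; finish at 18 minutes.
L lies on that path, so at 1 minute the path becomes 17 minutes.
The critical path is still W→L→F; finish is now 17 minutes.

17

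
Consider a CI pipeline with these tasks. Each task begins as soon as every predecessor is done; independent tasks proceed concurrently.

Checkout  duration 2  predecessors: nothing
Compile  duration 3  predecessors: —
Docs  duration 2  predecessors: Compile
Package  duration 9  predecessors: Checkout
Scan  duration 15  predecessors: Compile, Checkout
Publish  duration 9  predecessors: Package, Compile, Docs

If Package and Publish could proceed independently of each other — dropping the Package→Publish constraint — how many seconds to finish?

18

Original critical path: Checkout→Package→Publish = 2+9+9 = 20 ⇒ 20 seconds.
Without Package→Publish, Publish's earliest start moves from 11 to 5.
New critical path: Compile→Scan = 3+15 = 18 ⇒ 18 seconds.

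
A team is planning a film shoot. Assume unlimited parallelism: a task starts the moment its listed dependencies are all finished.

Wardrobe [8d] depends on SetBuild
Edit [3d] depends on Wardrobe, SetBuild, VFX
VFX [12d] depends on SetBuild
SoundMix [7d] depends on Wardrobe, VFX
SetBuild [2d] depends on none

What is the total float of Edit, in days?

4

SetBuild→VFX→SoundMix = 2+12+7 = 21 sets the makespan at 21 days.
Longest path through Edit: 17 days (earliest finish 17, latest finish 21).
So Edit can slip 21 − 17 = 4 days.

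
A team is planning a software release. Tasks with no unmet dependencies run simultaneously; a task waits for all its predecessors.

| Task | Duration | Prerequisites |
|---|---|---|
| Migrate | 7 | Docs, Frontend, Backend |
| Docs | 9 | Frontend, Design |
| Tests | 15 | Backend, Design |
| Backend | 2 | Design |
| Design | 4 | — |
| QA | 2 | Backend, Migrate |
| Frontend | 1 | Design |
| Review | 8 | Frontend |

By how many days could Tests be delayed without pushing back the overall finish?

Design→Frontend→Docs→Migrate→QA = 4+1+9+7+2 = 23 sets the makespan at 23 days.
The longest chain containing Tests totals 21 days.
Float = 23 − 21 = 2.

2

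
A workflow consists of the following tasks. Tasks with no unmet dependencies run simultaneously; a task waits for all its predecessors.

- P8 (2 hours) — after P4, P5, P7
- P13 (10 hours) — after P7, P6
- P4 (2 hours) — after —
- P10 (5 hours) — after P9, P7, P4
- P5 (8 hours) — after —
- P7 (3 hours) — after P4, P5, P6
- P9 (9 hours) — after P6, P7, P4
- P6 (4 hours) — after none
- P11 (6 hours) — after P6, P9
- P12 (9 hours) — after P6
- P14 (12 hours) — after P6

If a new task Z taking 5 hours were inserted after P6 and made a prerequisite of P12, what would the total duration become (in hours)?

Originally the job takes 26 hours.
With Z inserted, P12 now waits for max(P6, Z).
New critical path: P5→P7→P9→P11 = 8+3+9+6 = 26 ⇒ 26 hours.

26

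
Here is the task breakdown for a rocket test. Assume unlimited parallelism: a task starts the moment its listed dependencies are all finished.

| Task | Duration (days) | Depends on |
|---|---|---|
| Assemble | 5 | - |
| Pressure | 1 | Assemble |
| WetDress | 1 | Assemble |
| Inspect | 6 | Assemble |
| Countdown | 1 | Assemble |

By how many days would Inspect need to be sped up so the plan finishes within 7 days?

Current finish: 11 days; target: 7.
Inspect is on every critical path, so each day cut from Inspect cuts the finish by one (this holds down to a finish of 6).
Need 11 − 7 = 4 days off Inspect → Inspect becomes 2 days, finish becomes 7.

4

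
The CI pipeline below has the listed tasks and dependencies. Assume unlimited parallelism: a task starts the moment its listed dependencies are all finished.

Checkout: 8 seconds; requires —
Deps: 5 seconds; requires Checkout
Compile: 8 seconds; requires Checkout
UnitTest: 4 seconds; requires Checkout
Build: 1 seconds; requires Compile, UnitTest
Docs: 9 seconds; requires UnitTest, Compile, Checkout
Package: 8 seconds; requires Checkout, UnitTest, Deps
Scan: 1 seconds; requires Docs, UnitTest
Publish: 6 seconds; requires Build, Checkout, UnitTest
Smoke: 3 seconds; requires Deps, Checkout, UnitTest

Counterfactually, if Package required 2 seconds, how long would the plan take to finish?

Actual critical path: Checkout→Compile→Docs→Scan = 8+8+9+1 = 26 ⇒ 26 seconds.
The longest path through Package is only 21 seconds, so Package has float 5.
No other chain overtakes it, so the finish is 26 seconds.

26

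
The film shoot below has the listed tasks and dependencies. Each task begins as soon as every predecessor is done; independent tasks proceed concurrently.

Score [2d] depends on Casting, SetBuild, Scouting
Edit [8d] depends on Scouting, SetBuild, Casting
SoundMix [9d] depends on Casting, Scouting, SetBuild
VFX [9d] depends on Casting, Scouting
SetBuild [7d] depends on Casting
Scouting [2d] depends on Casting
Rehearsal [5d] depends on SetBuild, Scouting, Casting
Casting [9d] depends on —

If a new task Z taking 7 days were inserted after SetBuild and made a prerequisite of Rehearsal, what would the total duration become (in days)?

28

Originally the plan takes 25 days.
With Z inserted, Rehearsal now waits for max(SetBuild, Scouting, Casting, Z).
New critical path: Casting→SetBuild→Z→Rehearsal = 9+7+7+5 = 28 ⇒ 28 days.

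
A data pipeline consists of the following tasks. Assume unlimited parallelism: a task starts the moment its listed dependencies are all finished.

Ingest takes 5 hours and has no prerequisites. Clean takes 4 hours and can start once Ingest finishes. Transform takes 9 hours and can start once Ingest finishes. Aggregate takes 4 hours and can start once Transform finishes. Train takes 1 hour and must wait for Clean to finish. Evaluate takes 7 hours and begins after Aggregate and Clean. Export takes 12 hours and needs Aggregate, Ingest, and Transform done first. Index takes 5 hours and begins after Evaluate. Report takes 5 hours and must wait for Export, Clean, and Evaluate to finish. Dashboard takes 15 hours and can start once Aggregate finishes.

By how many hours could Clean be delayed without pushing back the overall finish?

The longest chain is Ingest→Transform→Aggregate→Export→Report = 5+9+4+12+5 = 35; overall finish 35 hours.
Longest path through Clean: 21 hours (earliest finish 9, latest finish 23).
So Clean can slip 23 − 9 = 14 hours.

14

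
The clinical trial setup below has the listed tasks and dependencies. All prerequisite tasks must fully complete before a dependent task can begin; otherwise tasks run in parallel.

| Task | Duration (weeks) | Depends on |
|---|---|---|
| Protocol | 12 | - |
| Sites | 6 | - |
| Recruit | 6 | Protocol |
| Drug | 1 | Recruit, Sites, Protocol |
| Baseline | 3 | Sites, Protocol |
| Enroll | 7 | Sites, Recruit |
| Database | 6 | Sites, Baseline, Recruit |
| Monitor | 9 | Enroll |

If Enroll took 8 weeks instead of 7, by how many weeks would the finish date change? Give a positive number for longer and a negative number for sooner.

Critical path before the change: Protocol→Recruit→Enroll→Monitor = 12+6+7+9 = 34 giving 34 weeks.
Enroll is on the critical path; changing it to 8 makes that path 35 weeks.
The critical path is still Protocol→Recruit→Enroll→Monitor; finish is now 35 weeks.
Change in finish: 35 − 34 = +1 weeks.

1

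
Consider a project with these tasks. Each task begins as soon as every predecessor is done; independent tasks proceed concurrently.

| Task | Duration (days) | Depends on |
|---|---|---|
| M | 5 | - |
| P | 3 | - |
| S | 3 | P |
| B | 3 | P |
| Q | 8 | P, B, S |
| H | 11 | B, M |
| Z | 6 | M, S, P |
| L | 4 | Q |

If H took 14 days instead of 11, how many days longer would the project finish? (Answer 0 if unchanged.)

2

The binding path is P→S→Q→L = 3+3+8+4 = 18; finish at 18 days.
H is off the critical path — its longest chain is 17 days, giving 1 of slack.
New critical path: P→B→H = 3+3+14 = 20 ⇒ 20 days.
Change in finish: 20 − 18 = +2 days.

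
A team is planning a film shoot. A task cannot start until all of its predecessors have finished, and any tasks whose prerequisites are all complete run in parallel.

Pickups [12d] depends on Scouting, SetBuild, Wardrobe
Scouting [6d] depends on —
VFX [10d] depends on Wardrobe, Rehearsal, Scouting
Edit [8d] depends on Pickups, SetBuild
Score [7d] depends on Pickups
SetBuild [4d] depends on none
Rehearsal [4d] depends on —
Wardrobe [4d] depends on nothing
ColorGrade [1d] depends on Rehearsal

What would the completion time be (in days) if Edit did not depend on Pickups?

Original critical path: Scouting→Pickups→Edit = 6+12+8 = 26 ⇒ 26 days.
Without Pickups→Edit, Edit's earliest start moves from 18 to 4.
After: Scouting→Pickups→Score = 6+12+7 = 25 → 25 days.

25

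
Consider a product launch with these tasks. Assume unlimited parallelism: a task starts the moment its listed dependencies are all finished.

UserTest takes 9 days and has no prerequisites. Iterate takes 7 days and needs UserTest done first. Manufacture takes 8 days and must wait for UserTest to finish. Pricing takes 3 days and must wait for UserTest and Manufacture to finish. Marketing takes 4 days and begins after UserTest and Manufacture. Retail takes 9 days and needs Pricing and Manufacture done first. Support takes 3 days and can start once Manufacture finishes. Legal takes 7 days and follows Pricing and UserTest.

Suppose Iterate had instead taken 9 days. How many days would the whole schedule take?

Actual critical path: UserTest→Manufacture→Pricing→Retail = 9+8+3+9 = 29 ⇒ 29 days.
Iterate has 13 days of float (longest path through it is 16).
The critical path is still UserTest→Manufacture→Pricing→Retail; finish is now 29 days.

29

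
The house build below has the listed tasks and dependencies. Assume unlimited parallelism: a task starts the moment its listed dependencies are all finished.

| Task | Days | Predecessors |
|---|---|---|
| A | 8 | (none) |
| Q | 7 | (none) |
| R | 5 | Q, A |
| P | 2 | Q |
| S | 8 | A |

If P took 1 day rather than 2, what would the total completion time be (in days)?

The binding path is A→S = 8+8 = 16; finish at 16 days.
P has 7 days of float (longest path through it is 9).
No other chain overtakes it, so the finish is 16 days.

16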